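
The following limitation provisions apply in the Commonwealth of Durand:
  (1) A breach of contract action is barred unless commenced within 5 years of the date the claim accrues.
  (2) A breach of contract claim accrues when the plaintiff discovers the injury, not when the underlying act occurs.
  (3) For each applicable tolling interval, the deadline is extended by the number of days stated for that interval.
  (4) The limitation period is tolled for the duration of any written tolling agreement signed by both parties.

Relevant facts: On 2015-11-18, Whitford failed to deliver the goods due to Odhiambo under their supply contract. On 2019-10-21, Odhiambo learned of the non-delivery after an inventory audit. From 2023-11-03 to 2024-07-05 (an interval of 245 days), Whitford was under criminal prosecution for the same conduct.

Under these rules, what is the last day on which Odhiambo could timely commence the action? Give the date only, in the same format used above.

Under the discovery rule, the claim accrued on 2019-10-21, when Odhiambo discovered the injury — not on the 2015-11-18 date of the underlying act.
5 years from 2019-10-21 is 2024-10-21.
Although a criminal prosecution ran from 2023-11-03 to 2024-07-05, the stated rules do not make that a tolling event, so it is disregarded.

2024-10-21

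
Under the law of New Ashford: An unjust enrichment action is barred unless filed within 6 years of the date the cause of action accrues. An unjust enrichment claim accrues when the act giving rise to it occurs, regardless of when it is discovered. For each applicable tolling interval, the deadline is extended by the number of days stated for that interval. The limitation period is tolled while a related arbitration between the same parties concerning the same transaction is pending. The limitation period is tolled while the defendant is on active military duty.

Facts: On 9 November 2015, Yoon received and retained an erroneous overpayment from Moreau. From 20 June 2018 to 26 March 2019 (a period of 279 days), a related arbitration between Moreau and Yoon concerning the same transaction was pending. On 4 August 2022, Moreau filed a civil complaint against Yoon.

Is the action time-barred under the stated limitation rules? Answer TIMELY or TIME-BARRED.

The cause of action accrued on 9 November 2015, the date of the act.
6 years from 9 November 2015 is 9 November 2021.
Because the pending related arbitration ran from 20 June 2018 to 26 March 2019, the deadline is extended by 279 days to 15 August 2022.
Filing on 4 August 2022 beat the 15 August 2022 deadline — the action is timely.

TIMELY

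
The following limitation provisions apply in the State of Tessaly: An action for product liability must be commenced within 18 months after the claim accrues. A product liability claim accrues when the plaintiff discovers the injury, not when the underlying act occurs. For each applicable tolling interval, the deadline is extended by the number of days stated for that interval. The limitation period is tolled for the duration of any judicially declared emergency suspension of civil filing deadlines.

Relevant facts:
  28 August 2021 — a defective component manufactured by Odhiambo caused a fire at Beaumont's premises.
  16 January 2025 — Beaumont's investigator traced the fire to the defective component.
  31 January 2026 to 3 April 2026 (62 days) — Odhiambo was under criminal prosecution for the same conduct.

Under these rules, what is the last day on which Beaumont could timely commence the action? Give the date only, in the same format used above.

16 July 2026

Under the discovery rule, the claim accrued on 16 January 2025, when Beaumont discovered the injury — not on the 28 August 2021 date of the underlying act.
Adding the 18 months base period to 16 January 2025 gives a deadline of 16 July 2026, before any tolling.
The pending criminal prosecution from 31 January 2026 to 3 April 2026 does not toll the period, because no stated rule makes a criminal prosecution a tolling event.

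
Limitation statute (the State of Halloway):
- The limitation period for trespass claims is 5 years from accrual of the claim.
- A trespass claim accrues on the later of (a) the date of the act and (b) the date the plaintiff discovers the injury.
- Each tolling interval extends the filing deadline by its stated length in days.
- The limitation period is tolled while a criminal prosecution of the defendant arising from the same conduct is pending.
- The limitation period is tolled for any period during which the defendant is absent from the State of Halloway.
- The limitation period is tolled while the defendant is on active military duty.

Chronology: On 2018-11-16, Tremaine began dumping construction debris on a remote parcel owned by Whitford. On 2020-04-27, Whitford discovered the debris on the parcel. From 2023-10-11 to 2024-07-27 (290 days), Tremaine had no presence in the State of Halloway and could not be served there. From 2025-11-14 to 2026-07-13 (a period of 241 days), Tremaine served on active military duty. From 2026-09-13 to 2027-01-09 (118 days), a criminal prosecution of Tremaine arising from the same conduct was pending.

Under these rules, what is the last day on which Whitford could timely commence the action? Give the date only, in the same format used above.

2027-02-05

Because discovery on 2020-04-27 post-dates the 2018-11-16 act, accrual under the later-of rule falls on 2020-04-27.
The untolled deadline — 5 years after 2020-04-27 — is 2025-04-27.
Because the defendant's absence from the jurisdiction ran from 2023-10-11 to 2024-07-27, the deadline is extended by 290 days to 2026-02-11.
The period was tolled for 241 days by the defendant's active military service (2025-11-14 to 2026-07-13), pushing the deadline to 2026-10-10.
Because the pending criminal prosecution ran from 2026-09-13 to 2027-01-09, the deadline is extended by 118 days to 2027-02-05.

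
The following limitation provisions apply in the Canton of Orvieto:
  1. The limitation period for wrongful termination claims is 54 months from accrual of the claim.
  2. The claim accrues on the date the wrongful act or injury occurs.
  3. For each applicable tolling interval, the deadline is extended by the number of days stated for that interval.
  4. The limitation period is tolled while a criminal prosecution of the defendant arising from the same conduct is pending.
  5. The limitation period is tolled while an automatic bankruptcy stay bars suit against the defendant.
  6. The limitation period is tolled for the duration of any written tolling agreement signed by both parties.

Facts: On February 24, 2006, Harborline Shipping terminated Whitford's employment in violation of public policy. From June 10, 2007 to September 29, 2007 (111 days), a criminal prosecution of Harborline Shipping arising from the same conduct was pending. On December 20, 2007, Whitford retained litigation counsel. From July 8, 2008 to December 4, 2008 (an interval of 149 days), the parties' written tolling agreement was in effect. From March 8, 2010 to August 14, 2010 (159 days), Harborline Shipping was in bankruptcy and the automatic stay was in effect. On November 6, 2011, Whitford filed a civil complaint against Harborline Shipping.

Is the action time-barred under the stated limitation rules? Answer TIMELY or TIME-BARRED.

TIME-BARRED

The claim accrued on February 24, 2006, when the wrongful act occurred.
Adding the 54 months base period to February 24, 2006 gives a deadline of August 24, 2010, before any tolling.
Because the pending criminal prosecution ran from June 10, 2007 to September 29, 2007, the deadline is extended by 111 days to December 13, 2010.
Because the written tolling agreement ran from July 8, 2008 to December 4, 2008, the deadline is extended by 149 days to May 11, 2011.
The automatic bankruptcy stay from March 8, 2010 to August 14, 2010 tolled the period for 159 days, extending the deadline to October 17, 2011.
Nothing else in the chronology tolls or restarts the period.
Whitford filed on November 6, 2011, after the October 17, 2011 deadline, so the action is time-barred.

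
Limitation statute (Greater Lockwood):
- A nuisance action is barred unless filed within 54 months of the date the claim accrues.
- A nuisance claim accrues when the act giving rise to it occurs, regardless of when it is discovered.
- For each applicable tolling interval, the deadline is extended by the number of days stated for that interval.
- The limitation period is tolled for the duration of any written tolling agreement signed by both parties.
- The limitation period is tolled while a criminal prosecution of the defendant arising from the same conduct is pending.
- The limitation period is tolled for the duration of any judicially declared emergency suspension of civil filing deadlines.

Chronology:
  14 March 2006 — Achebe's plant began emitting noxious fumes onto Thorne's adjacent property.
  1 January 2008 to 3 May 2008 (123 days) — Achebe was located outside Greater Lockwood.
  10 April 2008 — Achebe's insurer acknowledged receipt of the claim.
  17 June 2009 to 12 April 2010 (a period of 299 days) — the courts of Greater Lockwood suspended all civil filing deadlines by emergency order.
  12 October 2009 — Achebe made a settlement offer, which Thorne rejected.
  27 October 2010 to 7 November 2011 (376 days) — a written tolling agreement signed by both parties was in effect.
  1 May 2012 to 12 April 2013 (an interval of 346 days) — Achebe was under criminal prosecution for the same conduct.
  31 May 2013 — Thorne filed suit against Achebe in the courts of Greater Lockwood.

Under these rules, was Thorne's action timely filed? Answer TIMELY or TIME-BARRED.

TIMELY

The claim accrued on 14 March 2006, the date of the act.
The untolled deadline — 54 months after 14 March 2006 — is 14 September 2010.
The emergency suspension of filing deadlines from 17 June 2009 to 12 April 2010 tolled the period for 299 days, extending the deadline to 10 July 2011.
Because the written tolling agreement ran from 27 October 2010 to 7 November 2011, the deadline is extended by 376 days to 20 July 2012.
The period was tolled for 346 days by the pending criminal prosecution (1 May 2012 to 12 April 2013), pushing the deadline to 1 July 2013.
No stated provision tolls the period for the defendant's absence, so the interval from 1 January 2008 to 3 May 2008 has no effect on the deadline.
None of the other events listed affects the running of the period under the stated rules.
Filing on 31 May 2013 beat the 1 July 2013 deadline — the action is timely.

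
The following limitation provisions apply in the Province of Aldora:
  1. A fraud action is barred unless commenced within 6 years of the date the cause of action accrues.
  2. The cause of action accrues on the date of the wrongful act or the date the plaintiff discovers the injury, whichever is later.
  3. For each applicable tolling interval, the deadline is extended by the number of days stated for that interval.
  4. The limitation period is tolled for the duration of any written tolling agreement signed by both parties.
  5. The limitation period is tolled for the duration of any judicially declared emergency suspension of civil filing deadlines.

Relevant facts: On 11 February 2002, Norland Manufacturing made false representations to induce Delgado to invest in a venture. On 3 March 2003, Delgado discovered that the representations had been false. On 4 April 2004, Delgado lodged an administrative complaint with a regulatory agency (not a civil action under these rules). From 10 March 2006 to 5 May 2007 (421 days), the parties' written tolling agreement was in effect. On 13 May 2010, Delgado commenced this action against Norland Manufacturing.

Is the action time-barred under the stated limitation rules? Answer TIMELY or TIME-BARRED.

Taking the later of the act (11 February 2002) and discovery (3 March 2003), the claim accrued on 3 March 2003.
The untolled deadline — 6 years after 3 March 2003 — is 3 March 2009.
The written tolling agreement from 10 March 2006 to 5 May 2007 tolled the period for 421 days, extending the deadline to 28 April 2010.
The other events in the timeline have no effect on the limitation period under the stated rules.
Filing on 13 May 2010 missed the 28 April 2010 deadline — the action is time-barred.

TIME-BARRED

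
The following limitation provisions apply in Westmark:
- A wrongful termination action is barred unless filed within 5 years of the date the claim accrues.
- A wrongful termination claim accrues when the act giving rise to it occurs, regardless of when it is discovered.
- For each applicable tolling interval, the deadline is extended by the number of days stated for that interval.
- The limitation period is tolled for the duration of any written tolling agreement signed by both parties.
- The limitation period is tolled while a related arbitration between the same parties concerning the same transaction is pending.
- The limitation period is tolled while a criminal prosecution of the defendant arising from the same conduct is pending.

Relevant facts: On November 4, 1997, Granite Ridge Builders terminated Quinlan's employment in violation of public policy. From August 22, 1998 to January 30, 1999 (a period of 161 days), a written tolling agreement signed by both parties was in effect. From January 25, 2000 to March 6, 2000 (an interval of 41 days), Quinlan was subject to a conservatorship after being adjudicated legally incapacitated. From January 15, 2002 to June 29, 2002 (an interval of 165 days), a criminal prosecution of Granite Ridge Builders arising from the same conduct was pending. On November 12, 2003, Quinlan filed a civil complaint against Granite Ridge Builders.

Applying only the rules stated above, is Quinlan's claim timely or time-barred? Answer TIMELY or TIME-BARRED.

The claim accrued on November 4, 1997, when the wrongful act occurred.
Adding the 5 years base period to November 4, 1997 gives a deadline of November 4, 2002, before any tolling.
The written tolling agreement from August 22, 1998 to January 30, 1999 tolled the period for 161 days, extending the deadline to April 14, 2003.
Because the pending criminal prosecution ran from January 15, 2002 to June 29, 2002, the deadline is extended by 165 days to September 26, 2003.
The plaintiff's legal incapacity from January 25, 2000 to March 6, 2000 does not toll the period, because no stated rule makes the plaintiff's incapacity a tolling event.
Quinlan filed on November 12, 2003, after the September 26, 2003 deadline, so the action is time-barred.

TIME-BARRED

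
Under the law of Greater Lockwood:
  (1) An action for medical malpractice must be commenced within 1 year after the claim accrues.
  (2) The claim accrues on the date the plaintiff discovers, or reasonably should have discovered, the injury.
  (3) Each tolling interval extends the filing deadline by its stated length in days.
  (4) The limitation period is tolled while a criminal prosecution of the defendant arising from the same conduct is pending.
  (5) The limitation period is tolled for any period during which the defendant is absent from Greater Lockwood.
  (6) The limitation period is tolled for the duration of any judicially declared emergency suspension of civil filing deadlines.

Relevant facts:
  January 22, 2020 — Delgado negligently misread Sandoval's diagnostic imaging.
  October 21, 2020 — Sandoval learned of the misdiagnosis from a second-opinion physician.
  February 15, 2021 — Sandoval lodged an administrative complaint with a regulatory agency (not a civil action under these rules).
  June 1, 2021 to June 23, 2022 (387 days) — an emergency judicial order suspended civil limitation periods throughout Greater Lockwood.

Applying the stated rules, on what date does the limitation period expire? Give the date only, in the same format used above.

November 12, 2022

Under the discovery rule, the claim accrued on October 21, 2020, when Sandoval discovered the injury — not on the January 22, 2020 date of the underlying act.
Adding the 1 year base period to October 21, 2020 gives a deadline of October 21, 2021, before any tolling.
The emergency suspension of filing deadlines from June 1, 2021 to June 23, 2022 tolled the period for 387 days, extending the deadline to November 12, 2022.
The other events in the timeline have no effect on the limitation period under the stated rules.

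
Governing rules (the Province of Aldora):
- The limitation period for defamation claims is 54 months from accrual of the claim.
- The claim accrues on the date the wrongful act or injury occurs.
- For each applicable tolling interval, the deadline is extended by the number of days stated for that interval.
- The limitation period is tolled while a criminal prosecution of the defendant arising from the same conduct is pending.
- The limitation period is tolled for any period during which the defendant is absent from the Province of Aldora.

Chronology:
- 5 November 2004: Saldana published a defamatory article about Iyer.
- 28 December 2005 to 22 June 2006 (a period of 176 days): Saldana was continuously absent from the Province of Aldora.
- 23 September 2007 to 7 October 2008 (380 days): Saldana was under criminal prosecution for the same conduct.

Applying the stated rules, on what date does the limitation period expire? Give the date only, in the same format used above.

12 November 2010

The claim accrued on 5 November 2004, when the wrongful act occurred.
54 months from 5 November 2004 is 5 May 2009.
The defendant's absence from the jurisdiction from 28 December 2005 to 22 June 2006 tolled the period for 176 days, extending the deadline to 28 October 2009.
The pending criminal prosecution from 23 September 2007 to 7 October 2008 tolled the period for 380 days, extending the deadline to 12 November 2010.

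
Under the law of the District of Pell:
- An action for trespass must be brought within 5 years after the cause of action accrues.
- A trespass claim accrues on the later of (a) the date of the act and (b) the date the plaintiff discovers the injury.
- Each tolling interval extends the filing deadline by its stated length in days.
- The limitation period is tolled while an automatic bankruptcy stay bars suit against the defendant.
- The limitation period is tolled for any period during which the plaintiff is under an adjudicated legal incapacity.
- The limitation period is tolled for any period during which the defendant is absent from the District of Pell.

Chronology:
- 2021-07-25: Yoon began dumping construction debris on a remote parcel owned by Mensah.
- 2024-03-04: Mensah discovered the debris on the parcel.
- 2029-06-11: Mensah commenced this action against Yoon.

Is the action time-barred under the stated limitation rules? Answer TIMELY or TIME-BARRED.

TIME-BARRED

Because discovery on 2024-03-04 post-dates the 2021-07-25 act, accrual under the later-of rule falls on 2024-03-04.
5 years from 2024-03-04 is 2029-03-04.
Filing on 2029-06-11 missed the 2029-03-04 deadline — the action is time-barred.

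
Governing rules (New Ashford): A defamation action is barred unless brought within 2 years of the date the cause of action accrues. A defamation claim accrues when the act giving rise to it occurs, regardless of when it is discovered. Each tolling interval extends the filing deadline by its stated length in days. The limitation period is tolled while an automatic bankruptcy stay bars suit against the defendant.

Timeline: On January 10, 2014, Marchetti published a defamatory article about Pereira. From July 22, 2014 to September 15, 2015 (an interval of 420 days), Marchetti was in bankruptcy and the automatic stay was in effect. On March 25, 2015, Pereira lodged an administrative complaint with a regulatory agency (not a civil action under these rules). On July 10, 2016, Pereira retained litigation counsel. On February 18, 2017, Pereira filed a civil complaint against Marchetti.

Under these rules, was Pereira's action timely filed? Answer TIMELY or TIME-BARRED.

TIMELY

The claim accrued on January 10, 2014, when the wrongful act occurred.
Adding the 2 years base period to January 10, 2014 gives a deadline of January 10, 2016, before any tolling.
Because the automatic bankruptcy stay ran from July 22, 2014 to September 15, 2015, the deadline is extended by 420 days to March 5, 2017.
Nothing else in the chronology tolls or restarts the period.
The February 18, 2017 filing precedes the March 5, 2017 deadline; the claim is timely.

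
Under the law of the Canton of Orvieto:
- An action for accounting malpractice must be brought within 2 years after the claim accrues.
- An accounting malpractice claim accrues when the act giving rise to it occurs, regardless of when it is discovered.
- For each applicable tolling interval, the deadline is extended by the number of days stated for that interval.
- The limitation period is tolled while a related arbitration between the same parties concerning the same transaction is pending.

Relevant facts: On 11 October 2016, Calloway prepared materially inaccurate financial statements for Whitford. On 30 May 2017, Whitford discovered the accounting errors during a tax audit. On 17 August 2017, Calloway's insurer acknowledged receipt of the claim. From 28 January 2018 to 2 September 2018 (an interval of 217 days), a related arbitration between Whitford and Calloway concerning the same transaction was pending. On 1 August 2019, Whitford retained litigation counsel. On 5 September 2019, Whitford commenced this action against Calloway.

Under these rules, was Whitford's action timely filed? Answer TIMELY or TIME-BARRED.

The claim accrued on 11 October 2016, when the wrongful act occurred; under the stated occurrence rule the 30 May 2017 discovery does not delay accrual.
Adding the 2 years base period to 11 October 2016 gives a deadline of 11 October 2018, before any tolling.
The period was tolled for 217 days by the pending related arbitration (28 January 2018 to 2 September 2018), pushing the deadline to 16 May 2019.
The other events in the timeline have no effect on the limitation period under the stated rules.
Filing on 5 September 2019 missed the 16 May 2019 deadline — the action is time-barred.

TIME-BARRED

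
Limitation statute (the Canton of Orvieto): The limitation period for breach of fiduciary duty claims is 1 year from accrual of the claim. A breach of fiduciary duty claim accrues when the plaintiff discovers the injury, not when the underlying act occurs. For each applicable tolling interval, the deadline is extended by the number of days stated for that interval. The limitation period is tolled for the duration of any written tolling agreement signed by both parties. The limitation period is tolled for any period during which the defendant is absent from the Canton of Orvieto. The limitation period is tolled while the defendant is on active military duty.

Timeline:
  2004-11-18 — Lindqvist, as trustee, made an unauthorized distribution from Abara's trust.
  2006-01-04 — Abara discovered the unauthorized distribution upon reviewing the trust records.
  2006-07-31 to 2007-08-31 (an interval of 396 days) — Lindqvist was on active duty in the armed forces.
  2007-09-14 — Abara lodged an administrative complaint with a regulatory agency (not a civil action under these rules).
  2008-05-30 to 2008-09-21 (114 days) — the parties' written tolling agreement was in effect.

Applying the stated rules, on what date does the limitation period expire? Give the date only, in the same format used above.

Accrual is tied to discovery, so the period began on 2006-01-04 rather than on 2004-11-18 when the act occurred.
1 year from 2006-01-04 is 2007-01-04.
The period was tolled for 396 days by the defendant's active military service (2006-07-31 to 2007-08-31), pushing the deadline to 2008-02-04.
The written tolling agreement starting 2008-05-30 came too late — the period had run on 2008-02-04 — and so does not extend the deadline.
The other events in the timeline have no effect on the limitation period under the stated rules.

2008-02-04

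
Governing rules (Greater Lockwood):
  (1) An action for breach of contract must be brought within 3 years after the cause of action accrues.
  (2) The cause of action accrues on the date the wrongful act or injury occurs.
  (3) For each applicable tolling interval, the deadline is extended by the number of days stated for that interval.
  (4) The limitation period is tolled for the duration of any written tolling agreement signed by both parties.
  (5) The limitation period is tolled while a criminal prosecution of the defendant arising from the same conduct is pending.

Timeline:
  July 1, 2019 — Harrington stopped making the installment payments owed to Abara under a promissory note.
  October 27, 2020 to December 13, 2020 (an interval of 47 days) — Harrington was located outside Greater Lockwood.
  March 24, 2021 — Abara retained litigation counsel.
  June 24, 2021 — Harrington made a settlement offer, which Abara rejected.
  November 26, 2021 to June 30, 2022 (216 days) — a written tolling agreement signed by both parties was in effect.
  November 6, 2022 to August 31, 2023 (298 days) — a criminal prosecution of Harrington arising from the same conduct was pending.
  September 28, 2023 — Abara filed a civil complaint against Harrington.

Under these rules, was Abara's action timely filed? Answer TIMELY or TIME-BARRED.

The limitation period began to run on July 1, 2019.
The untolled deadline — 3 years after July 1, 2019 — is July 1, 2022.
The written tolling agreement from November 26, 2021 to June 30, 2022 tolled the period for 216 days, extending the deadline to February 2, 2023.
The period was tolled for 298 days by the pending criminal prosecution (November 6, 2022 to August 31, 2023), pushing the deadline to November 27, 2023.
The defendant's absence from the jurisdiction from October 27, 2020 to December 13, 2020 does not toll the period, because no stated rule makes the defendant's absence a tolling event.
Nothing else in the chronology tolls or restarts the period.
Abara filed on September 28, 2023, before the November 27, 2023 deadline, so the action is timely.

TIMELY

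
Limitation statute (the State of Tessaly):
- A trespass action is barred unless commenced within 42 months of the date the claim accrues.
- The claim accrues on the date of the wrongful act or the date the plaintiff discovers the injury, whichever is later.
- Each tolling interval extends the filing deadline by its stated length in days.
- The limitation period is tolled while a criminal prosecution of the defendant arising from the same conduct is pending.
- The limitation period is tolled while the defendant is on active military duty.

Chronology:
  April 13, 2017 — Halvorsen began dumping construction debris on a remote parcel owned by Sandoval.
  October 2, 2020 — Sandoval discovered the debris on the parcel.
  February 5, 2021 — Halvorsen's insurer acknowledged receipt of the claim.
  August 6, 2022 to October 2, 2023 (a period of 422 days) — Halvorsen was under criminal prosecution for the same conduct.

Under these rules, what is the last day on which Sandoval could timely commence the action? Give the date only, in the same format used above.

May 29, 2025

Taking the later of the act (April 13, 2017) and discovery (October 2, 2020), the claim accrued on October 2, 2020.
42 months from October 2, 2020 is April 2, 2024.
The pending criminal prosecution from August 6, 2022 to October 2, 2023 tolled the period for 422 days, extending the deadline to May 29, 2025.
The other events in the timeline have no effect on the limitation period under the stated rules.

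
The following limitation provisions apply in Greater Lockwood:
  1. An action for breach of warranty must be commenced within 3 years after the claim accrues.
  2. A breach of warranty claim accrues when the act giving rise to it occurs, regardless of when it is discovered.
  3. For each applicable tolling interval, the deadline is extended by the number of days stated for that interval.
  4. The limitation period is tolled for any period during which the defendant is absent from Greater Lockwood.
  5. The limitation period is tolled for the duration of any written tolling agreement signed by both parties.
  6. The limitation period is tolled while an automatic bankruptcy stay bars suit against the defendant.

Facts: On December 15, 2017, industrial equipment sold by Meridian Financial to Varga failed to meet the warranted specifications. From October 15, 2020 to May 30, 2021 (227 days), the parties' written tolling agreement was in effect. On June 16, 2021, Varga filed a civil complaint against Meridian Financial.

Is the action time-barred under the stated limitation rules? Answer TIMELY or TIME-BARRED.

TIMELY

The limitation period began to run on December 15, 2017.
3 years from December 15, 2017 is December 15, 2020.
The period was tolled for 227 days by the written tolling agreement (October 15, 2020 to May 30, 2021), pushing the deadline to July 30, 2021.
Filing on June 16, 2021 beat the July 30, 2021 deadline — the action is timely.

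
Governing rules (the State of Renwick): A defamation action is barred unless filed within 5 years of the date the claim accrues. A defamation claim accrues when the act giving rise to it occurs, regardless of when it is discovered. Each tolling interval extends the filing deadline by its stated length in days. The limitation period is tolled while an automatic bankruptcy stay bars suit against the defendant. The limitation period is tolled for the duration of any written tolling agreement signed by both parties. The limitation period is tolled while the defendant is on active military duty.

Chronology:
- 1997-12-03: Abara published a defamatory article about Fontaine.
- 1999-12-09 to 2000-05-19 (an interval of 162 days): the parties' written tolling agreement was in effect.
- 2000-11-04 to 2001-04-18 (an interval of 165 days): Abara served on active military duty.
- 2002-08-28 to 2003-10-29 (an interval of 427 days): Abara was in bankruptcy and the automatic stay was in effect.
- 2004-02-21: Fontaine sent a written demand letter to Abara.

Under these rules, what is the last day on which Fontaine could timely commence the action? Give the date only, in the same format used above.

The limitation period began to run on 1997-12-03.
The untolled deadline — 5 years after 1997-12-03 — is 2002-12-03.
Because the written tolling agreement ran from 1999-12-09 to 2000-05-19, the deadline is extended by 162 days to 2003-05-14.
The period was tolled for 165 days by the defendant's active military service (2000-11-04 to 2001-04-18), pushing the deadline to 2003-10-26.
The period was tolled for 427 days by the automatic bankruptcy stay (2002-08-28 to 2003-10-29), pushing the deadline to 2004-12-26.
Nothing else in the chronology tolls or restarts the period.

2004-12-26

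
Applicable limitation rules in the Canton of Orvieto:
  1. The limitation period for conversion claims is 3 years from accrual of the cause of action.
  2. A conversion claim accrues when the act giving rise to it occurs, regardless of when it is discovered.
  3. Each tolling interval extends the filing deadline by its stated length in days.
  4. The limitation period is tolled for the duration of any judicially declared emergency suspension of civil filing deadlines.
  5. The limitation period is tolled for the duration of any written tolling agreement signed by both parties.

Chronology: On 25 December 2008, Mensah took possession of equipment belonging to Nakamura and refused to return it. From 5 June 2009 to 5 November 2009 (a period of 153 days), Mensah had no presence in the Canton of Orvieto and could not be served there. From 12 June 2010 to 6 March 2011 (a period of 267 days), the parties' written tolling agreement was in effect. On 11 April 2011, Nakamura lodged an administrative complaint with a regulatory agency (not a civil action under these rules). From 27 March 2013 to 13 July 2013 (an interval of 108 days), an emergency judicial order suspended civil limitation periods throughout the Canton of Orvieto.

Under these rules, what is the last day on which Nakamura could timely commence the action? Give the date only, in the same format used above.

17 September 2012

The cause of action accrued on 25 December 2008, the date of the act.
The untolled deadline — 3 years after 25 December 2008 — is 25 December 2011.
Because the written tolling agreement ran from 12 June 2010 to 6 March 2011, the deadline is extended by 267 days to 17 September 2012.
The emergency suspension of filing deadlines from 27 March 2013 to 13 July 2013 began after the period had already run on 17 September 2012, so it has no tolling effect.
No stated provision tolls the period for the defendant's absence, so the interval from 5 June 2009 to 5 November 2009 has no effect on the deadline.
Nothing else in the chronology tolls or restarts the period.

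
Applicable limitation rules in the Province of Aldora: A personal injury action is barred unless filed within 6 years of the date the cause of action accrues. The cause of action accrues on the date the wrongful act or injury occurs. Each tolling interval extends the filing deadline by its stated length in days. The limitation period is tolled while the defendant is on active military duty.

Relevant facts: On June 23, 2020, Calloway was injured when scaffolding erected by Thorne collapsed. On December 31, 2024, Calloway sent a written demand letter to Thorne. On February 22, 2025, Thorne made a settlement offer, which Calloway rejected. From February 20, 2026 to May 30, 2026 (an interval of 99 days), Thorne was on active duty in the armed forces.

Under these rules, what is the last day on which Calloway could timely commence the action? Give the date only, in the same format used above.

September 30, 2026

The claim accrued on June 23, 2020, when the wrongful act occurred.
The untolled deadline — 6 years after June 23, 2020 — is June 23, 2026.
Because the defendant's active military service ran from February 20, 2026 to May 30, 2026, the deadline is extended by 99 days to September 30, 2026.
None of the other events listed affects the running of the period under the stated rules.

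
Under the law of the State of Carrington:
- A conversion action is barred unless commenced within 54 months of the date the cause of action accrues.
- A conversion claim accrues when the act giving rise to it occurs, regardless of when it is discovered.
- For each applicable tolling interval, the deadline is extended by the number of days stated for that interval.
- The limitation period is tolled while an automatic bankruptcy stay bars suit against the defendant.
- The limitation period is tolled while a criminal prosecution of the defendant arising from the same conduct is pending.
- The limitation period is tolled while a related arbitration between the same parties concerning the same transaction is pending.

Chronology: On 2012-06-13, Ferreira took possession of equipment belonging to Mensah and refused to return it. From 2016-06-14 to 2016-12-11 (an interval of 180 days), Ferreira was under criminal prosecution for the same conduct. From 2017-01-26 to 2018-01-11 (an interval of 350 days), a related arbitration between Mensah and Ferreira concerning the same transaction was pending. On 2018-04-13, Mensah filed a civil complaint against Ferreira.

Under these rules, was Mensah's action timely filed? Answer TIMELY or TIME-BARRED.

The limitation period began to run on 2012-06-13.
The untolled deadline — 54 months after 2012-06-13 — is 2016-12-13.
The period was tolled for 180 days by the pending criminal prosecution (2016-06-14 to 2016-12-11), pushing the deadline to 2017-06-11.
Because the pending related arbitration ran from 2017-01-26 to 2018-01-11, the deadline is extended by 350 days to 2018-05-27.
Filing on 2018-04-13 beat the 2018-05-27 deadline — the action is timely.

TIMELY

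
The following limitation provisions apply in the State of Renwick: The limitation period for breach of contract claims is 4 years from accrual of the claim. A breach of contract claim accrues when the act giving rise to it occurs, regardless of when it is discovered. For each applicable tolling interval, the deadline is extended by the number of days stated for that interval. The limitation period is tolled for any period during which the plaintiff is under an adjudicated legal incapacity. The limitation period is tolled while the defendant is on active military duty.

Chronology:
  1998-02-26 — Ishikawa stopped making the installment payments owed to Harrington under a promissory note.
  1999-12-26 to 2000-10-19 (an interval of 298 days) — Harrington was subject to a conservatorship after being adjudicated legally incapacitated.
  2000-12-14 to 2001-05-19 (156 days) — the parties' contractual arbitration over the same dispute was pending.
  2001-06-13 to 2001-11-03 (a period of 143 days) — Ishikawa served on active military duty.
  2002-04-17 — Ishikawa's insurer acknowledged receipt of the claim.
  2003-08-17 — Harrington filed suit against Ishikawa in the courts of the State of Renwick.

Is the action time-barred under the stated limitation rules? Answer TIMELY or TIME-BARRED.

The limitation period began to run on 1998-02-26.
The untolled deadline — 4 years after 1998-02-26 — is 2002-02-26.
Because the plaintiff's legal incapacity ran from 1999-12-26 to 2000-10-19, the deadline is extended by 298 days to 2002-12-21.
Because the defendant's active military service ran from 2001-06-13 to 2001-11-03, the deadline is extended by 143 days to 2003-05-13.
Although a pending arbitration ran from 2000-12-14 to 2001-05-19, the stated rules do not make that a tolling event, so it is disregarded.
The other events in the timeline have no effect on the limitation period under the stated rules.
Filing on 2003-08-17 missed the 2003-05-13 deadline — the action is time-barred.

TIME-BARRED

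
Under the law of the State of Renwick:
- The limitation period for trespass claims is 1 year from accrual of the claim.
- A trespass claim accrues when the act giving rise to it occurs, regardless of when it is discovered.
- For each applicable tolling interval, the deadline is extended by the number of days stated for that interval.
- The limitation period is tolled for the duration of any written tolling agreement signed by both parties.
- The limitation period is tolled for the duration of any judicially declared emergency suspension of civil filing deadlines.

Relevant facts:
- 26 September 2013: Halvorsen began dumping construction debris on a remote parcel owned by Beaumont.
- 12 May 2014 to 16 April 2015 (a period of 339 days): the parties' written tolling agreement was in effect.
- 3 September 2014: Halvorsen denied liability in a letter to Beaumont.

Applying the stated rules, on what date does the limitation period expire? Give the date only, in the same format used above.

The limitation period began to run on 26 September 2013.
The untolled deadline — 1 year after 26 September 2013 — is 26 September 2014.
The written tolling agreement from 12 May 2014 to 16 April 2015 tolled the period for 339 days, extending the deadline to 31 August 2015.
None of the other events listed affects the running of the period under the stated rules.

31 August 2015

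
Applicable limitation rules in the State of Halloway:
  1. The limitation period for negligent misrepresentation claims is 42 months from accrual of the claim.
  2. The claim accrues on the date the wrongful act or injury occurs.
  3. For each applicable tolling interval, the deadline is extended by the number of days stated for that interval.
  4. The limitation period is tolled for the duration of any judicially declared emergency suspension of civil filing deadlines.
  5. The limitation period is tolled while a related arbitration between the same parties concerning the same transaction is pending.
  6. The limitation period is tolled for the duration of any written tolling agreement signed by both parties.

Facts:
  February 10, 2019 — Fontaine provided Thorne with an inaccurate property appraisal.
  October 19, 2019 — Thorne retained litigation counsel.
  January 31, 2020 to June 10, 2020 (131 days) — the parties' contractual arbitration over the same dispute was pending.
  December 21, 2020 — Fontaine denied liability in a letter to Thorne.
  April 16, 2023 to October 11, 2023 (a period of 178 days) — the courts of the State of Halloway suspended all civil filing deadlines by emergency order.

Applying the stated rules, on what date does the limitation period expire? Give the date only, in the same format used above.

The claim accrued on February 10, 2019, when the wrongful act occurred.
42 months from February 10, 2019 is August 10, 2022.
The pending related arbitration from January 31, 2020 to June 10, 2020 tolled the period for 131 days, extending the deadline to December 19, 2022.
The emergency suspension of filing deadlines from April 16, 2023 to October 11, 2023 began after the period had already run on December 19, 2022, so it has no tolling effect.
The other events in the timeline have no effect on the limitation period under the stated rules.

December 19, 2022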